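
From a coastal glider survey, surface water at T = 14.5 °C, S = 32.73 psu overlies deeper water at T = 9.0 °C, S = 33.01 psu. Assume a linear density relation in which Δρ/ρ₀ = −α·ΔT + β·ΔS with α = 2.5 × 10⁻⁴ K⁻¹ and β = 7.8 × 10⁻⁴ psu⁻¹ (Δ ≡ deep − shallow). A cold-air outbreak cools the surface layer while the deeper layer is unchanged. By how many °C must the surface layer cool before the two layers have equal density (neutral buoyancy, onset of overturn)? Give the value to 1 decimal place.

Neutral buoyancy requires Δρ = 0, i.e. −α(T_deep − T_surf′) + β(S_deep − S_surf) = 0.
T_surf′ = T_deep − (β/α)·ΔS = 9.0 − (7.8 × 10⁻⁴/2.5 × 10⁻⁴)·(+0.28) = 8.126 °C.
Cooling required: 14.5 − (8.126) = 6.374 °C.

6.4 °C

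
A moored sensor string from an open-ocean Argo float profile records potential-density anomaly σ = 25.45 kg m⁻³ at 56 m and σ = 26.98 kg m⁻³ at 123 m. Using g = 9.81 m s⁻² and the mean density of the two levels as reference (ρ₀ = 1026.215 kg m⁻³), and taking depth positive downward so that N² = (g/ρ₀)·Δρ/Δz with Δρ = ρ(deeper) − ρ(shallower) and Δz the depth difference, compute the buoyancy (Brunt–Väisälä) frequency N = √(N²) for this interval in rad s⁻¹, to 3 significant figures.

0.0148 rad s⁻¹

Δρ = 1026.98 − 1025.45 = 1.53 kg m⁻³ over Δz = 123 − 56 = 67 m.
N² = (9.81/1026.215) × (1.53/67) = 2.1830 × 10⁻⁴ s⁻².
N = √(2.1830 × 10⁻⁴) = 0.014775 rad s⁻¹ ≈ 0.0148 rad s⁻¹.
N² > 0, so the interval is statically stable.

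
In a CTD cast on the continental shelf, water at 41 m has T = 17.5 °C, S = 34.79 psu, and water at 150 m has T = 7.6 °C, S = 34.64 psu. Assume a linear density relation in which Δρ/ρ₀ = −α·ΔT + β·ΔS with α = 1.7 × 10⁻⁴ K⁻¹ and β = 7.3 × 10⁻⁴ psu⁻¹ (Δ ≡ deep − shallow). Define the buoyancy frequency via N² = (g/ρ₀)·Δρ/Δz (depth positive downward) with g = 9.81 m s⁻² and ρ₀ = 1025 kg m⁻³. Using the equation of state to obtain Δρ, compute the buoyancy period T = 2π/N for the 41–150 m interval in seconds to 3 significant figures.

528 s

ΔT = -9.9 K, ΔS = -0.15 psu (deep − shallow).
Δρ/ρ₀ = −αΔT + βΔS = 1.683 × 10⁻³ − 1.095 × 10⁻⁴ = 1.5735 × 10⁻³, so Δρ ≈ 1.613 kg m⁻³.
N² = (g/ρ₀)·Δρ/Δz = g·(Δρ/ρ₀)/Δz = 9.81 × 1.5735 × 10⁻³ / 109 = 1.4162 × 10⁻⁴ s⁻².
N = √(1.4162 × 10⁻⁴) = 0.011900 rad s⁻¹ → T = 2π/N = 528.00 s ≈ 528 s.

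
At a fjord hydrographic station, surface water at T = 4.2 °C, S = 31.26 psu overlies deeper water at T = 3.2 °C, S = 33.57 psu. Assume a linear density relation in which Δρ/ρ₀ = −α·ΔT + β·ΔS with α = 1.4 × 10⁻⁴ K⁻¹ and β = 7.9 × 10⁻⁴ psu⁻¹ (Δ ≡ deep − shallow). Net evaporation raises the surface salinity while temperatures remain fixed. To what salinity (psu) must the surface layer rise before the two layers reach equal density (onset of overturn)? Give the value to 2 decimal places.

33.75 psu

Neutral buoyancy requires −α(T_deep − T_surf) + β(S_deep − S_surf′) = 0.
S_surf′ = S_deep − (α/β)·ΔT = 33.57 − (1.4 × 10⁻⁴/7.9 × 10⁻⁴)·(-1.0) = 33.7472 psu.
Increase required: 33.7472 − 31.26 = 2.4872 psu.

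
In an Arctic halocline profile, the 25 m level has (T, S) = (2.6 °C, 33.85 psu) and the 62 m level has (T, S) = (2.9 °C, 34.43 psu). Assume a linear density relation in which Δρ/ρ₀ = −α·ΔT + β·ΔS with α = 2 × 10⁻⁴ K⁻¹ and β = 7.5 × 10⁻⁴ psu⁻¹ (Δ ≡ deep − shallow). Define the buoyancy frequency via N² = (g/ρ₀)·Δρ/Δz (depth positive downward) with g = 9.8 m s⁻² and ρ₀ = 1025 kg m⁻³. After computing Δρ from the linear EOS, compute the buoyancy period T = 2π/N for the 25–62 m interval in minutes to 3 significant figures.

ΔT = +0.3 K, ΔS = +0.58 psu (deep − shallow).
Δρ/ρ₀ = −αΔT + βΔS = -6.00 × 10⁻⁵ + 4.35 × 10⁻⁴ = 3.75 × 10⁻⁴, so Δρ ≈ 0.3844 kg m⁻³.
N² = (g/ρ₀)·Δρ/Δz = g·(Δρ/ρ₀)/Δz = 9.8 × 3.75 × 10⁻⁴ / 37 = 9.9324 × 10⁻⁵ s⁻².
N = √(9.9324 × 10⁻⁵) = 9.9661 × 10⁻³ rad s⁻¹ → T = 2π/N = 630.46 s = 10.508 min ≈ 10.5 min.

10.5 min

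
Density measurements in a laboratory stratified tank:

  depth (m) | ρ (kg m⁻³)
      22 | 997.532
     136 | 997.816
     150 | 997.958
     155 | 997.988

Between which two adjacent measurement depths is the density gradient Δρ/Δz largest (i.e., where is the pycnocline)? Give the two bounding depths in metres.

Compute the density gradient over each adjacent pair:
  22–136 m: Δρ/Δz = 0.284/114 = 2.5 × 10⁻³ kg m⁻⁴
  136–150 m: Δρ/Δz = 0.142/14 = 0.010 kg m⁻⁴
  150–155 m: Δρ/Δz = 0.030/5 = 6.0 × 10⁻³ kg m⁻⁴
The largest gradient is in the 136–150 m interval — the pycnocline.

136–150 m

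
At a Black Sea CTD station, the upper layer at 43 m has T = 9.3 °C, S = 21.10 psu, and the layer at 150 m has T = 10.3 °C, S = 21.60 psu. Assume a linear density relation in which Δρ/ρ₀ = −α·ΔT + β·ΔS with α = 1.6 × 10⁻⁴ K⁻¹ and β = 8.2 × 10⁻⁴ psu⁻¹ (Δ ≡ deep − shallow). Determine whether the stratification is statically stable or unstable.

ΔT = 10.3 − 9.3 = +1.0 K and ΔS = 21.60 − 21.10 = +0.50 psu (deep − shallow).
−αΔT = -1.60 × 10⁻⁴; βΔS = 4.10 × 10⁻⁴; sum Δρ/ρ₀ = 2.50 × 10⁻⁴.
Δρ/ρ₀ > 0, so Δρ > 0: deeper water is denser → statically stable.

stable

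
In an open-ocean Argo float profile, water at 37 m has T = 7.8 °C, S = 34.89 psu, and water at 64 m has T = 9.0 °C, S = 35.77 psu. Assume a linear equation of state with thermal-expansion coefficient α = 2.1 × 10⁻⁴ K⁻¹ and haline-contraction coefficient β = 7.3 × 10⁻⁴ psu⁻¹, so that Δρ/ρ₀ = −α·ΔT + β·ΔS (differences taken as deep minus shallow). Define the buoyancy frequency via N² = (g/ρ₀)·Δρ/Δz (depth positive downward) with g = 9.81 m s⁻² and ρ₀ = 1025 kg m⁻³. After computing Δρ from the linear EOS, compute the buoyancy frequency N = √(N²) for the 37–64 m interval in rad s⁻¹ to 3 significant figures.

ΔT = +1.2 K, ΔS = +0.88 psu (deep − shallow).
Δρ/ρ₀ = −αΔT + βΔS = -2.52 × 10⁻⁴ + 6.424 × 10⁻⁴ = 3.904 × 10⁻⁴, so Δρ ≈ 0.4002 kg m⁻³.
N² = (g/ρ₀)·Δρ/Δz = g·(Δρ/ρ₀)/Δz = 9.81 × 3.904 × 10⁻⁴ / 27 = 1.4185 × 10⁻⁴ s⁻².
N = √(1.4185 × 10⁻⁴) = 0.011910 rad s⁻¹ ≈ 0.0119 rad s⁻¹.

0.0119 rad s⁻¹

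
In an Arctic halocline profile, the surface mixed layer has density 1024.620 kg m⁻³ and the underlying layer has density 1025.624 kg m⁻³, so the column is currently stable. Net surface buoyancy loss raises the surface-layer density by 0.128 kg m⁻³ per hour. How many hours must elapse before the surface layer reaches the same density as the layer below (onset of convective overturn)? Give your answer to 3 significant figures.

Density deficit of the surface layer: 1025.624 − 1024.620 = 1.004 kg m⁻³.
Required change = 1.004 / 0.128 = 7.84 hours.

7.84 hours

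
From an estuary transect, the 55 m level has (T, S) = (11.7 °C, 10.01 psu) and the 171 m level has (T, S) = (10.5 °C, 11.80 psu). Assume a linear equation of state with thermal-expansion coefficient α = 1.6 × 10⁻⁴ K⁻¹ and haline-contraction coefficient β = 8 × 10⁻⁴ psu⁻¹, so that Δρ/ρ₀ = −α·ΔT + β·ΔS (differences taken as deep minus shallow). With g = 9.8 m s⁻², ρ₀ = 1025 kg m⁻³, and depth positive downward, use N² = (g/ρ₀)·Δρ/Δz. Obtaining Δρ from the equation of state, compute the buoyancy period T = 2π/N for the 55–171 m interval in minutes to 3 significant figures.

ΔT = -1.2 K, ΔS = +1.79 psu (deep − shallow).
Δρ/ρ₀ = −αΔT + βΔS = 1.92 × 10⁻⁴ + 1.432 × 10⁻³ = 1.624 × 10⁻³, so Δρ ≈ 1.665 kg m⁻³.
N² = (g/ρ₀)·Δρ/Δz = g·(Δρ/ρ₀)/Δz = 9.8 × 1.624 × 10⁻³ / 116 = 1.3720 × 10⁻⁴ s⁻².
N = √(1.3720 × 10⁻⁴) = 0.011713 rad s⁻¹ → T = 2π/N = 536.43 s = 8.9405 min ≈ 8.94 min.

8.94 min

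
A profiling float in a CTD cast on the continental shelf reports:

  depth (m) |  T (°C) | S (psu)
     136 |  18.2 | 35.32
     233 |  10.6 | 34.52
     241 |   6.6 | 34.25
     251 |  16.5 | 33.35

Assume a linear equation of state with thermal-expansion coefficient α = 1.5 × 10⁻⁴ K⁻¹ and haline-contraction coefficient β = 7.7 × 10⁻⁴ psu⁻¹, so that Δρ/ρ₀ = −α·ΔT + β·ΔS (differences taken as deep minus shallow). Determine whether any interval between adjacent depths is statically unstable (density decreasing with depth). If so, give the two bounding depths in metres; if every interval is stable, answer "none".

Evaluate Δρ/ρ₀ = −αΔT + βΔS across each adjacent pair:
  136–233 m: −αΔT+βΔS = −(1.5 × 10⁻⁴)(-7.6)+(7.7 × 10⁻⁴)(-0.80) = 5.2 × 10⁻⁴ → stable
  233–241 m: −αΔT+βΔS = −(1.5 × 10⁻⁴)(-4.0)+(7.7 × 10⁻⁴)(-0.27) = 3.9 × 10⁻⁴ → stable
  241–251 m: −αΔT+βΔS = −(1.5 × 10⁻⁴)(+9.9)+(7.7 × 10⁻⁴)(-0.90) = -2.2 × 10⁻³ → UNSTABLE
The 241–251 m interval has Δρ < 0: lighter water underlies denser water.

241–251 m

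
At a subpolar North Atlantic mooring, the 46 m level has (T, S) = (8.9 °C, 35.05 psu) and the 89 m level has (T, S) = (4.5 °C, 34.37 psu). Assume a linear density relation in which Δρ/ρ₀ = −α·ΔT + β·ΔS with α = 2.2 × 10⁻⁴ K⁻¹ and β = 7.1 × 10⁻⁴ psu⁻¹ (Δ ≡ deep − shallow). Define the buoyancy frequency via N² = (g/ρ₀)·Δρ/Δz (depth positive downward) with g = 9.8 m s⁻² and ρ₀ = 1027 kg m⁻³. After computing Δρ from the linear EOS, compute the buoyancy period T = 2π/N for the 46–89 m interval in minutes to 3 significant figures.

ΔT = -4.4 K, ΔS = -0.68 psu (deep − shallow).
Δρ/ρ₀ = −αΔT + βΔS = 9.68 × 10⁻⁴ − 4.828 × 10⁻⁴ = 4.852 × 10⁻⁴, so Δρ ≈ 0.4983 kg m⁻³.
N² = (g/ρ₀)·Δρ/Δz = g·(Δρ/ρ₀)/Δz = 9.8 × 4.852 × 10⁻⁴ / 43 = 1.1058 × 10⁻⁴ s⁻².
N = √(1.1058 × 10⁻⁴) = 0.010516 rad s⁻¹ → T = 2π/N = 597.49 s = 9.9582 min ≈ 9.96 min.

9.96 min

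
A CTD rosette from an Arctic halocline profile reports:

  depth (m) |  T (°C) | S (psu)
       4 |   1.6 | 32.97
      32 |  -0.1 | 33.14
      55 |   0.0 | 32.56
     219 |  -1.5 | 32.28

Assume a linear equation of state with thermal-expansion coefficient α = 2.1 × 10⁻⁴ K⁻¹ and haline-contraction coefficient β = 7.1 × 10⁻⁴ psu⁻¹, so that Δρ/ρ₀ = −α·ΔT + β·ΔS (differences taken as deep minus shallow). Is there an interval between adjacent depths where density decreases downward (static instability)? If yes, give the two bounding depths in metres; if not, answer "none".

32–55 m

Evaluate Δρ/ρ₀ = −αΔT + βΔS across each adjacent pair:
  4–32 m: −αΔT+βΔS = −(2.1 × 10⁻⁴)(-1.7)+(7.1 × 10⁻⁴)(+0.17) = 4.8 × 10⁻⁴ → stable
  32–55 m: −αΔT+βΔS = −(2.1 × 10⁻⁴)(+0.1)+(7.1 × 10⁻⁴)(-0.58) = -4.3 × 10⁻⁴ → UNSTABLE
  55–219 m: −αΔT+βΔS = −(2.1 × 10⁻⁴)(-1.5)+(7.1 × 10⁻⁴)(-0.28) = 1.2 × 10⁻⁴ → stable
The 32–55 m interval has Δρ < 0: lighter water underlies denser water.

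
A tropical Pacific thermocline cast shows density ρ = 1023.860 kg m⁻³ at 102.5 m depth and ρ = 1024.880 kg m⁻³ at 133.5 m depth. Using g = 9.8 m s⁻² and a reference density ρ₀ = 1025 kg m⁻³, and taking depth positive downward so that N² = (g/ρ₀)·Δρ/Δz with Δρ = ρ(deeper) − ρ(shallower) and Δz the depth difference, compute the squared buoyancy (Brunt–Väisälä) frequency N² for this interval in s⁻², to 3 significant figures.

3.15 × 10⁻⁴ s⁻²

Δρ = 1024.880 − 1023.860 = 1.020 kg m⁻³ over Δz = 133.5 − 102.5 = 31 m.
N² = (9.8/1025) × (1.020/31) = 3.1459 × 10⁻⁴ s⁻² ≈ 3.15 × 10⁻⁴ s⁻².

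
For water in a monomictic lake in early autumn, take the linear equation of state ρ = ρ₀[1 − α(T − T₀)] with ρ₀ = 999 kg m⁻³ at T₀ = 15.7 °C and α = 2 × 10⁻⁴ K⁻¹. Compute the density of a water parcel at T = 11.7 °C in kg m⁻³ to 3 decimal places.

999.799 kg m⁻³

T − T₀ = -4.0 K.
Bracket = 1 − α·(-4.0) = 1 + (8.00 × 10⁻⁴) = 1.0008000.
ρ = 999 × 1.0008000 = 999.799 kg m⁻³.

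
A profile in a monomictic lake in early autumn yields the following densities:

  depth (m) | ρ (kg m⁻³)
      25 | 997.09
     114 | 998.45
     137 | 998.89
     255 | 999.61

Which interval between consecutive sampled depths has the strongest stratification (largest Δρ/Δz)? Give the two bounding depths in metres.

Compute the density gradient over each adjacent pair:
  25–114 m: Δρ/Δz = 1.36/89 = 0.015 kg m⁻⁴
  114–137 m: Δρ/Δz = 0.44/23 = 0.019 kg m⁻⁴
  137–255 m: Δρ/Δz = 0.72/118 = 6.1 × 10⁻³ kg m⁻⁴
The largest gradient is in the 114–137 m interval — the pycnocline.

114–137 m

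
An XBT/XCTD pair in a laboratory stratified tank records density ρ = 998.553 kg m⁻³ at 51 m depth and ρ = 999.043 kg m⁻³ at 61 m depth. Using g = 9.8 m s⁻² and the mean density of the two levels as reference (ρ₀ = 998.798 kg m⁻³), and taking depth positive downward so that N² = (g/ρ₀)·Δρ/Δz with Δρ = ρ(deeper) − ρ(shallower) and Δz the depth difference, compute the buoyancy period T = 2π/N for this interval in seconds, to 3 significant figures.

287 s

Δρ = 999.043 − 998.553 = 0.490 kg m⁻³ over Δz = 61 − 51 = 10 m.
N² = (9.8/998.798) × (0.490/10) = 4.8078 × 10⁻⁴ s⁻².
N = √(4.8078 × 10⁻⁴) = 0.021927 rad s⁻¹, so T = 2π/N = 286.55 s ≈ 287 s.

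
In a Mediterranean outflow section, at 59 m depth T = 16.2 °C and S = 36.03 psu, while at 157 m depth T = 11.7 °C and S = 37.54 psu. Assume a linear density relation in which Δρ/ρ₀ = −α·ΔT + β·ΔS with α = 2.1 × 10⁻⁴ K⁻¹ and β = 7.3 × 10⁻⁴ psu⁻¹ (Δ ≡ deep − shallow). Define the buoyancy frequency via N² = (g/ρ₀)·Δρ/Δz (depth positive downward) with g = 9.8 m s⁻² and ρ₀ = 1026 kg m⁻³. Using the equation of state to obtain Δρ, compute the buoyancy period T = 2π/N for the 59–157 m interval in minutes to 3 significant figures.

ΔT = -4.5 K, ΔS = +1.51 psu (deep − shallow).
Δρ/ρ₀ = −αΔT + βΔS = 9.45 × 10⁻⁴ + 1.1023 × 10⁻³ = 2.0473 × 10⁻³, so Δρ ≈ 2.101 kg m⁻³.
N² = (g/ρ₀)·Δρ/Δz = g·(Δρ/ρ₀)/Δz = 9.8 × 2.0473 × 10⁻³ / 98 = 2.0473 × 10⁻⁴ s⁻².
N = √(2.0473 × 10⁻⁴) = 0.014308 rad s⁻¹ → T = 2π/N = 439.14 s = 7.3190 min ≈ 7.32 min.

7.32 min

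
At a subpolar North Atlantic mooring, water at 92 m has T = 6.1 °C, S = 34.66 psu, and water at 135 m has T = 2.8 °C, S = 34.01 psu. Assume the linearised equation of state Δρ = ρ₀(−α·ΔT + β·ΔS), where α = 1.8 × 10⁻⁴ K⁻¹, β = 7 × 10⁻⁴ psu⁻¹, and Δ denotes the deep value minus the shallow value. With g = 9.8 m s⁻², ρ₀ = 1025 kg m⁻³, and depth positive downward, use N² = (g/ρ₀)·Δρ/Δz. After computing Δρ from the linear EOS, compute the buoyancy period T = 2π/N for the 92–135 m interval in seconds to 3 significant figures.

1.12 × 10³ s

ΔT = -3.3 K, ΔS = -0.65 psu (deep − shallow).
Δρ/ρ₀ = −αΔT + βΔS = 5.94 × 10⁻⁴ − 4.55 × 10⁻⁴ = 1.39 × 10⁻⁴, so Δρ ≈ 0.1425 kg m⁻³.
N² = (g/ρ₀)·Δρ/Δz = g·(Δρ/ρ₀)/Δz = 9.8 × 1.39 × 10⁻⁴ / 43 = 3.1679 × 10⁻⁵ s⁻².
N = √(3.1679 × 10⁻⁵) = 5.6284 × 10⁻³ rad s⁻¹ → T = 2π/N = 1.1163 × 10³ s ≈ 1.12 × 10³ s.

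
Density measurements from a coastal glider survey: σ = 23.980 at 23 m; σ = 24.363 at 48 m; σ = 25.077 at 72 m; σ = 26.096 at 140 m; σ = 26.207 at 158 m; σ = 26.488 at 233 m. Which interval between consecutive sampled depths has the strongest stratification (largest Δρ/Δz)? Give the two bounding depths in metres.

Compute the density gradient over each adjacent pair:
  23–48 m: Δρ/Δz = 0.383/25 = 0.015 kg m⁻⁴
  48–72 m: Δρ/Δz = 0.714/24 = 0.030 kg m⁻⁴
  72–140 m: Δρ/Δz = 1.019/68 = 0.015 kg m⁻⁴
  140–158 m: Δρ/Δz = 0.111/18 = 6.2 × 10⁻³ kg m⁻⁴
  158–233 m: Δρ/Δz = 0.281/75 = 3.7 × 10⁻³ kg m⁻⁴
The largest gradient is in the 48–72 m interval — the pycnocline.

48–72 m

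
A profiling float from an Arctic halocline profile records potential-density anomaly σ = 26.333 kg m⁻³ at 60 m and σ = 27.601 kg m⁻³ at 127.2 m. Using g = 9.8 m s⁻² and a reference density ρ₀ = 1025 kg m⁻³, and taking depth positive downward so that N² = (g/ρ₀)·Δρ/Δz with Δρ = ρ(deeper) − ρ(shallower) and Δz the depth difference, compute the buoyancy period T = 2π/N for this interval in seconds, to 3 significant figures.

468 s

Δρ = 1027.601 − 1026.333 = 1.268 kg m⁻³ over Δz = 127.2 − 60 = 67.2 m.
N² = (9.8/1025) × (1.268/67.2) = 1.8041 × 10⁻⁴ s⁻².
N = √(1.8041 × 10⁻⁴) = 0.013432 rad s⁻¹, so T = 2π/N = 467.78 s ≈ 468 s.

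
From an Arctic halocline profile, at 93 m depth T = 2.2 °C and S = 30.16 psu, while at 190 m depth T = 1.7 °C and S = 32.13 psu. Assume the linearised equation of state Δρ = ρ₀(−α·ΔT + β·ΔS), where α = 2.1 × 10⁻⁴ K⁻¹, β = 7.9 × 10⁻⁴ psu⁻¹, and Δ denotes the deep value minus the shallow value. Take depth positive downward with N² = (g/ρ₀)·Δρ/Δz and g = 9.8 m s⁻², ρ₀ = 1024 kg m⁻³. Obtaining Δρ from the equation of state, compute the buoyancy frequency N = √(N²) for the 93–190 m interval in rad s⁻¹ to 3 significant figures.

ΔT = -0.5 K, ΔS = +1.97 psu (deep − shallow).
Δρ/ρ₀ = −αΔT + βΔS = 1.05 × 10⁻⁴ + 1.5563 × 10⁻³ = 1.6613 × 10⁻³, so Δρ ≈ 1.701 kg m⁻³.
N² = (g/ρ₀)·Δρ/Δz = g·(Δρ/ρ₀)/Δz = 9.8 × 1.6613 × 10⁻³ / 97 = 1.6784 × 10⁻⁴ s⁻².
N = √(1.6784 × 10⁻⁴) = 0.012955 rad s⁻¹ ≈ 0.0130 rad s⁻¹.

0.0130 rad s⁻¹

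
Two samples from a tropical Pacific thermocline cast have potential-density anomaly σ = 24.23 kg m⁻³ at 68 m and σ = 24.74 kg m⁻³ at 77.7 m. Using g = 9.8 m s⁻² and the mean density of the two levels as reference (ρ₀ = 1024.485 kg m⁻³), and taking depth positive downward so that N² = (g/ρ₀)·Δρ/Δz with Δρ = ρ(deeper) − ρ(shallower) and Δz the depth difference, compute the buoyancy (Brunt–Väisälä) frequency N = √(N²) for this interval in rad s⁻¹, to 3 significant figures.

Δρ = 1024.74 − 1024.23 = 0.51 kg m⁻³ over Δz = 77.7 − 68 = 9.7 m.
N² = (9.8/1024.485) × (0.51/9.7) = 5.0294 × 10⁻⁴ s⁻².
N = √(5.0294 × 10⁻⁴) = 0.022426 rad s⁻¹ ≈ 0.0224 rad s⁻¹.

0.0224 rad s⁻¹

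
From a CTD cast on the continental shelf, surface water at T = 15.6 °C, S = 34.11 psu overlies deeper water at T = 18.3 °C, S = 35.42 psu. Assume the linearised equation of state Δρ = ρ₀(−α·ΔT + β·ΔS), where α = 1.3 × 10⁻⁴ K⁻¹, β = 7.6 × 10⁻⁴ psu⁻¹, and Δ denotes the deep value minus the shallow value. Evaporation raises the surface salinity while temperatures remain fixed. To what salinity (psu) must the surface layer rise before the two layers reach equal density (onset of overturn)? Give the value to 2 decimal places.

34.96 psu

Neutral buoyancy requires −α(T_deep − T_surf) + β(S_deep − S_surf′) = 0.
S_surf′ = S_deep − (α/β)·ΔT = 35.42 − (1.3 × 10⁻⁴/7.6 × 10⁻⁴)·(+2.7) = 34.9582 psu.
Increase required: 34.9582 − 34.11 = 0.8482 psu.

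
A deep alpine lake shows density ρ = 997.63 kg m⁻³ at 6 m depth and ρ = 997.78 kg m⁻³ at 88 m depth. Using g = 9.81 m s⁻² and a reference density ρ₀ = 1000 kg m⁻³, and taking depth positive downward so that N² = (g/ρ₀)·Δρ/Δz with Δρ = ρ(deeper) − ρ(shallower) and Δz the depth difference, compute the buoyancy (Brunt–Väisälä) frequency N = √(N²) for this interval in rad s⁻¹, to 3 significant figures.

4.24 × 10⁻³ rad s⁻¹

Δρ = 997.78 − 997.63 = 0.15 kg m⁻³ over Δz = 88 − 6 = 82 m.
N² = (9.81/1000) × (0.15/82) = 1.7945 × 10⁻⁵ s⁻².
N = √(1.7945 × 10⁻⁵) = 4.2362 × 10⁻³ rad s⁻¹ ≈ 4.24 × 10⁻³ rad s⁻¹.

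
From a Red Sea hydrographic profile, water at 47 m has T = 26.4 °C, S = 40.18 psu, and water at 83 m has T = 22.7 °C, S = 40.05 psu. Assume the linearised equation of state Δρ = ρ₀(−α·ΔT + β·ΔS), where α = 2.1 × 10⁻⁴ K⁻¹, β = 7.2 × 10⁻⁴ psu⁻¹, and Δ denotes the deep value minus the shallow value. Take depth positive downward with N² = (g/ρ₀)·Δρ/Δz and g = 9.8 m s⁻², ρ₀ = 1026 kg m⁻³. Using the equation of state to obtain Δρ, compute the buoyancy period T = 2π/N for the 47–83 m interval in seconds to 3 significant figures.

ΔT = -3.7 K, ΔS = -0.13 psu (deep − shallow).
Δρ/ρ₀ = −αΔT + βΔS = 7.77 × 10⁻⁴ − 9.36 × 10⁻⁵ = 6.834 × 10⁻⁴, so Δρ ≈ 0.7012 kg m⁻³.
N² = (g/ρ₀)·Δρ/Δz = g·(Δρ/ρ₀)/Δz = 9.8 × 6.834 × 10⁻⁴ / 36 = 1.8604 × 10⁻⁴ s⁻².
N = √(1.8604 × 10⁻⁴) = 0.013640 rad s⁻¹ → T = 2π/N = 460.64 s ≈ 461 s.

461 s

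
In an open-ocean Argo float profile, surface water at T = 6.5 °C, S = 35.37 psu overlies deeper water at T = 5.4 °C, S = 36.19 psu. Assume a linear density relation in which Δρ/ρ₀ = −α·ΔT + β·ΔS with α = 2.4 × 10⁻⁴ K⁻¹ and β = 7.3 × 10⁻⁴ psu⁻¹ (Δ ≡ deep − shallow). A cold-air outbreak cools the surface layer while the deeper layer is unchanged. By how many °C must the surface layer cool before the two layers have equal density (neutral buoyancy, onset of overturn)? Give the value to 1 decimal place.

Neutral buoyancy requires Δρ = 0, i.e. −α(T_deep − T_surf′) + β(S_deep − S_surf) = 0.
T_surf′ = T_deep − (β/α)·ΔS = 5.4 − (7.3 × 10⁻⁴/2.4 × 10⁻⁴)·(+0.82) = 2.906 °C.
Cooling required: 6.5 − (2.906) = 3.594 °C.

3.6 °C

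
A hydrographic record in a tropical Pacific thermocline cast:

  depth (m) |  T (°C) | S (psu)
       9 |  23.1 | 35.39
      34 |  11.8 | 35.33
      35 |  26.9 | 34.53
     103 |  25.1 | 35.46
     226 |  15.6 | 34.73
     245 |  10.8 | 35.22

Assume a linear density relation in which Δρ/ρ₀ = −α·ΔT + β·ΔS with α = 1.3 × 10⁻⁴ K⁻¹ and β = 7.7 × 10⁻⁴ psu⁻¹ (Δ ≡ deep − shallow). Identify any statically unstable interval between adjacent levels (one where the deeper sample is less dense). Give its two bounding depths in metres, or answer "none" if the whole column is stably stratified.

34–35 m

Evaluate Δρ/ρ₀ = −αΔT + βΔS across each adjacent pair:
  9–34 m: −αΔT+βΔS = −(1.3 × 10⁻⁴)(-11.3)+(7.7 × 10⁻⁴)(-0.06) = 1.4 × 10⁻³ → stable
  34–35 m: −αΔT+βΔS = −(1.3 × 10⁻⁴)(+15.1)+(7.7 × 10⁻⁴)(-0.80) = -2.6 × 10⁻³ → UNSTABLE
  35–103 m: −αΔT+βΔS = −(1.3 × 10⁻⁴)(-1.8)+(7.7 × 10⁻⁴)(+0.93) = 9.5 × 10⁻⁴ → stable
  103–226 m: −αΔT+βΔS = −(1.3 × 10⁻⁴)(-9.5)+(7.7 × 10⁻⁴)(-0.73) = 6.7 × 10⁻⁴ → stable
  226–245 m: −αΔT+βΔS = −(1.3 × 10⁻⁴)(-4.8)+(7.7 × 10⁻⁴)(+0.49) = 1.0 × 10⁻³ → stable
The 34–35 m interval has Δρ < 0: lighter water underlies denser water.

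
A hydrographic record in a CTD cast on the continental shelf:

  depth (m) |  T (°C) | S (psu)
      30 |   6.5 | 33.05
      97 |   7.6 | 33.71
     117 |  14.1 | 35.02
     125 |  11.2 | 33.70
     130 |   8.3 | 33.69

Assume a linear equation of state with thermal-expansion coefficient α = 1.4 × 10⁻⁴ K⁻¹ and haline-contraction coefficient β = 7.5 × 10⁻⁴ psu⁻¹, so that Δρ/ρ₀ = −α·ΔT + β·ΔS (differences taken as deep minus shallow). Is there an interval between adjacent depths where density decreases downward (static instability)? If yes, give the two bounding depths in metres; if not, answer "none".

Evaluate Δρ/ρ₀ = −αΔT + βΔS across each adjacent pair:
  30–97 m: −αΔT+βΔS = −(1.4 × 10⁻⁴)(+1.1)+(7.5 × 10⁻⁴)(+0.66) = 3.4 × 10⁻⁴ → stable
  97–117 m: −αΔT+βΔS = −(1.4 × 10⁻⁴)(+6.5)+(7.5 × 10⁻⁴)(+1.31) = 7.3 × 10⁻⁵ → stable
  117–125 m: −αΔT+βΔS = −(1.4 × 10⁻⁴)(-2.9)+(7.5 × 10⁻⁴)(-1.32) = -5.8 × 10⁻⁴ → UNSTABLE
  125–130 m: −αΔT+βΔS = −(1.4 × 10⁻⁴)(-2.9)+(7.5 × 10⁻⁴)(-0.01) = 4.0 × 10⁻⁴ → stable
The 117–125 m interval has Δρ < 0: lighter water underlies denser water.

117–125 m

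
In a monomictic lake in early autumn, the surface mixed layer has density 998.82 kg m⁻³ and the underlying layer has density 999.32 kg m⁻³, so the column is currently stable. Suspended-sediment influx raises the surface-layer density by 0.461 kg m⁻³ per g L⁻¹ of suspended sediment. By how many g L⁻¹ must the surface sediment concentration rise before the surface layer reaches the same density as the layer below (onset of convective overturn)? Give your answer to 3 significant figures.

Density deficit of the surface layer: 999.32 − 998.82 = 0.5 kg m⁻³.
Required change = 0.5 / 0.461 = 1.08 g L⁻¹.

1.08 g L⁻¹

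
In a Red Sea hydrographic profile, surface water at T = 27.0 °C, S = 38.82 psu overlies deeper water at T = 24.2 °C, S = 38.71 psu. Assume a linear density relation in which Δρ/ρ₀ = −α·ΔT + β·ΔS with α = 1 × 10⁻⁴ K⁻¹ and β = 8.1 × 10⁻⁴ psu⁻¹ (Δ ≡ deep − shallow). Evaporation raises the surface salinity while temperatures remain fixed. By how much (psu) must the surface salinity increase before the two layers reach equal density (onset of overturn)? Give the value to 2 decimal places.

Neutral buoyancy requires −α(T_deep − T_surf) + β(S_deep − S_surf′) = 0.
S_surf′ = S_deep − (α/β)·ΔT = 38.71 − (1 × 10⁻⁴/8.1 × 10⁻⁴)·(-2.8) = 39.0557 psu.
Increase required: 39.0557 − 38.82 = 0.2357 psu.

0.24 psu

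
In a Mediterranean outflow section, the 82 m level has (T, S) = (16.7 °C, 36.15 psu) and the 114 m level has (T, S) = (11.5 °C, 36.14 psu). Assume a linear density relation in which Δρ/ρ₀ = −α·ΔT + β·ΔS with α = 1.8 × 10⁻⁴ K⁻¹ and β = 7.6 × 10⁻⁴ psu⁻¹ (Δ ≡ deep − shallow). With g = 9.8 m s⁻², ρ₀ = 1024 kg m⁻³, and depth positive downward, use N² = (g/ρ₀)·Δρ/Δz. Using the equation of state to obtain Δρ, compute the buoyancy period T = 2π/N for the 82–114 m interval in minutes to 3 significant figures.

ΔT = -5.2 K, ΔS = -0.01 psu (deep − shallow).
Δρ/ρ₀ = −αΔT + βΔS = 9.36 × 10⁻⁴ − 7.60 × 10⁻⁶ = 9.284 × 10⁻⁴, so Δρ ≈ 0.9507 kg m⁻³.
N² = (g/ρ₀)·Δρ/Δz = g·(Δρ/ρ₀)/Δz = 9.8 × 9.284 × 10⁻⁴ / 32 = 2.8432 × 10⁻⁴ s⁻².
N = √(2.8432 × 10⁻⁴) = 0.016862 rad s⁻¹ → T = 2π/N = 372.62 s = 6.2103 min ≈ 6.21 min.

6.21 min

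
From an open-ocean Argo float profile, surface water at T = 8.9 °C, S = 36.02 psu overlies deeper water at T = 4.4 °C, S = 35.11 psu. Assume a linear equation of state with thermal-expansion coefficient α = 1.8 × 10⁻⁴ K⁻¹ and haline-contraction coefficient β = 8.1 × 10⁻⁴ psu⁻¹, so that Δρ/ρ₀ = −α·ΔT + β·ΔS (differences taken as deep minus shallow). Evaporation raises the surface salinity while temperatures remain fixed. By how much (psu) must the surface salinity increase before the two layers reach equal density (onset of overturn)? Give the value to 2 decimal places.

0.09 psu

Neutral buoyancy requires −α(T_deep − T_surf) + β(S_deep − S_surf′) = 0.
S_surf′ = S_deep − (α/β)·ΔT = 35.11 − (1.8 × 10⁻⁴/8.1 × 10⁻⁴)·(-4.5) = 36.1100 psu.
Increase required: 36.1100 − 36.02 = 0.0900 psu.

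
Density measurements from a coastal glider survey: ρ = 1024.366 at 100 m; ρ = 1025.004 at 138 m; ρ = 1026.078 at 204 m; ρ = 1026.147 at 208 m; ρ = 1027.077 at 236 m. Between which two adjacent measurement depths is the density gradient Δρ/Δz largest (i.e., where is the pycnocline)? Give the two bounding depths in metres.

208–236 m

Compute the density gradient over each adjacent pair:
  100–138 m: Δρ/Δz = 0.638/38 = 0.017 kg m⁻⁴
  138–204 m: Δρ/Δz = 1.074/66 = 0.016 kg m⁻⁴
  204–208 m: Δρ/Δz = 0.069/4 = 0.017 kg m⁻⁴
  208–236 m: Δρ/Δz = 0.930/28 = 0.033 kg m⁻⁴
The largest gradient is in the 208–236 m interval — the pycnocline.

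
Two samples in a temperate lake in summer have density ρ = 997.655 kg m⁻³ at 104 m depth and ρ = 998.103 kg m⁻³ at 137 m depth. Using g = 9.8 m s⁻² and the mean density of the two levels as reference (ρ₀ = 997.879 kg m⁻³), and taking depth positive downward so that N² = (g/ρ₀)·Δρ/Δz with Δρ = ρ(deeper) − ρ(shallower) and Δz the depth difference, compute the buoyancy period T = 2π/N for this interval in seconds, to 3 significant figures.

Δρ = 998.103 − 997.655 = 0.448 kg m⁻³ over Δz = 137 − 104 = 33 m.
N² = (9.8/997.879) × (0.448/33) = 1.3333 × 10⁻⁴ s⁻².
N = √(1.3333 × 10⁻⁴) = 0.011547 rad s⁻¹, so T = 2π/N = 544.14 s ≈ 544 s.
A positive N² confirms static stability across the interval.

544 s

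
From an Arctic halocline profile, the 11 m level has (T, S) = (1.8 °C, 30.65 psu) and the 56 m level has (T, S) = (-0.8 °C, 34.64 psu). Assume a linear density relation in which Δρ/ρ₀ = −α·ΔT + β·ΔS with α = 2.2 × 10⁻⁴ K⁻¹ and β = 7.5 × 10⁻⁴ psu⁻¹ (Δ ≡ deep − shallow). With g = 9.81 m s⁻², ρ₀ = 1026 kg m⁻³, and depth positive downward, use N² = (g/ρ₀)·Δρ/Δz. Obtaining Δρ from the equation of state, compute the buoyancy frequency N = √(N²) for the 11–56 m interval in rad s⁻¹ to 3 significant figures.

ΔT = -2.6 K, ΔS = +3.99 psu (deep − shallow).
Δρ/ρ₀ = −αΔT + βΔS = 5.72 × 10⁻⁴ + 2.9925 × 10⁻³ = 3.5645 × 10⁻³, so Δρ ≈ 3.657 kg m⁻³.
N² = (g/ρ₀)·Δρ/Δz = g·(Δρ/ρ₀)/Δz = 9.81 × 3.5645 × 10⁻³ / 45 = 7.7706 × 10⁻⁴ s⁻².
N = √(7.7706 × 10⁻⁴) = 0.027876 rad s⁻¹ ≈ 0.0279 rad s⁻¹.

0.0279 rad s⁻¹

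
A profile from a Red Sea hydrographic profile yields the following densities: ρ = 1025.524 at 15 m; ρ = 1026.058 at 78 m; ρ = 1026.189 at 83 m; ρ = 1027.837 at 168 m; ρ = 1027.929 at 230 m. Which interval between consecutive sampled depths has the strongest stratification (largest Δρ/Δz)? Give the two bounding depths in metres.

78–83 m

Compute the density gradient over each adjacent pair:
  15–78 m: Δρ/Δz = 0.534/63 = 8.5 × 10⁻³ kg m⁻⁴
  78–83 m: Δρ/Δz = 0.131/5 = 0.026 kg m⁻⁴
  83–168 m: Δρ/Δz = 1.648/85 = 0.019 kg m⁻⁴
  168–230 m: Δρ/Δz = 0.092/62 = 1.5 × 10⁻³ kg m⁻⁴
The largest gradient is in the 78–83 m interval — the pycnocline.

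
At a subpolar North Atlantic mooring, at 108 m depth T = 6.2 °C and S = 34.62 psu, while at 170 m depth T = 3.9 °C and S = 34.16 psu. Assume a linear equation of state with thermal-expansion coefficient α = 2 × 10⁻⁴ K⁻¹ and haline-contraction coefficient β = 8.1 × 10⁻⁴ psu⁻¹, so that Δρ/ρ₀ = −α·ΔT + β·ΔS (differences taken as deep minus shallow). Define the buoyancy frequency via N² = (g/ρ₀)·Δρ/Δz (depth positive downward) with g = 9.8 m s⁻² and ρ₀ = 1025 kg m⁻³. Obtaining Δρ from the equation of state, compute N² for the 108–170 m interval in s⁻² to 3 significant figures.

1.38 × 10⁻⁵ s⁻²

ΔT = -2.3 K, ΔS = -0.46 psu (deep − shallow).
Δρ/ρ₀ = −αΔT + βΔS = 4.60 × 10⁻⁴ − 3.726 × 10⁻⁴ = 8.74 × 10⁻⁵, so Δρ ≈ 0.08958 kg m⁻³.
N² = (g/ρ₀)·Δρ/Δz = g·(Δρ/ρ₀)/Δz = 9.8 × 8.74 × 10⁻⁵ / 62 = 1.3815 × 10⁻⁵ s⁻² ≈ 1.38 × 10⁻⁵ s⁻².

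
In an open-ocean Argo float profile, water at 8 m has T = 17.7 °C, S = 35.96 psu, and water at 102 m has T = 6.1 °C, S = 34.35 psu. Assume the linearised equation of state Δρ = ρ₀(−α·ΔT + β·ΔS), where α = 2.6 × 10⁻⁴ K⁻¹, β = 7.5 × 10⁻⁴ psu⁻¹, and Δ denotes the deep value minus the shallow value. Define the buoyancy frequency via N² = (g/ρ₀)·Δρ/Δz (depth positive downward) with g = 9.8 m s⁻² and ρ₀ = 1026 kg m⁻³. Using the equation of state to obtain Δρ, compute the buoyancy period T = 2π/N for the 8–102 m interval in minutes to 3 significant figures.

ΔT = -11.6 K, ΔS = -1.61 psu (deep − shallow).
Δρ/ρ₀ = −αΔT + βΔS = 3.016 × 10⁻³ − 1.2075 × 10⁻³ = 1.8085 × 10⁻³, so Δρ ≈ 1.856 kg m⁻³.
N² = (g/ρ₀)·Δρ/Δz = g·(Δρ/ρ₀)/Δz = 9.8 × 1.8085 × 10⁻³ / 94 = 1.8855 × 10⁻⁴ s⁻².
N = √(1.8855 × 10⁻⁴) = 0.013731 rad s⁻¹ → T = 2π/N = 457.59 s = 7.6265 min ≈ 7.63 min.

7.63 min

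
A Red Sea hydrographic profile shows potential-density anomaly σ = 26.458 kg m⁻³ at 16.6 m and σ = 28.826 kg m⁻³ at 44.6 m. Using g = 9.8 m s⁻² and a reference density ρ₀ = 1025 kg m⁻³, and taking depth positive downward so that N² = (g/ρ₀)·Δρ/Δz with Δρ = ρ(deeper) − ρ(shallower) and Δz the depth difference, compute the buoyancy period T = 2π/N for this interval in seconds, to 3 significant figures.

Δρ = 1028.826 − 1026.458 = 2.368 kg m⁻³ over Δz = 44.6 − 16.6 = 28 m.
N² = (9.8/1025) × (2.368/28) = 8.0859 × 10⁻⁴ s⁻².
N = √(8.0859 × 10⁻⁴) = 0.028436 rad s⁻¹, so T = 2π/N = 220.96 s ≈ 221 s.
N² > 0, so the interval is statically stable.

221 s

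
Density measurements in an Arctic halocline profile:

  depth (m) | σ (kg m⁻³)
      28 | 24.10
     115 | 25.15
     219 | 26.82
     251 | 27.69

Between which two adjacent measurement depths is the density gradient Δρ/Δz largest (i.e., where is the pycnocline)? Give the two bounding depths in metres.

Compute the density gradient over each adjacent pair:
  28–115 m: Δρ/Δz = 1.05/87 = 0.012 kg m⁻⁴
  115–219 m: Δρ/Δz = 1.67/104 = 0.016 kg m⁻⁴
  219–251 m: Δρ/Δz = 0.87/32 = 0.027 kg m⁻⁴
The largest gradient is in the 219–251 m interval — the pycnocline.

219–251 m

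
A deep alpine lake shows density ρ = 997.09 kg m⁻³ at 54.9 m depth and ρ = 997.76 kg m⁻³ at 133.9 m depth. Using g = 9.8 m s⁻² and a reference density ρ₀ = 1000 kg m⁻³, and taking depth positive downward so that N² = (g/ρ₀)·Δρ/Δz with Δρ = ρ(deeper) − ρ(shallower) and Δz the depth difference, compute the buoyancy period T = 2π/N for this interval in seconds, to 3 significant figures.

689 s

Δρ = 997.76 − 997.09 = 0.67 kg m⁻³ over Δz = 133.9 − 54.9 = 79 m.
N² = (9.8/1000) × (0.67/79) = 8.3114 × 10⁻⁵ s⁻².
N = √(8.3114 × 10⁻⁵) = 9.1167 × 10⁻³ rad s⁻¹, so T = 2π/N = 689.20 s ≈ 689 s.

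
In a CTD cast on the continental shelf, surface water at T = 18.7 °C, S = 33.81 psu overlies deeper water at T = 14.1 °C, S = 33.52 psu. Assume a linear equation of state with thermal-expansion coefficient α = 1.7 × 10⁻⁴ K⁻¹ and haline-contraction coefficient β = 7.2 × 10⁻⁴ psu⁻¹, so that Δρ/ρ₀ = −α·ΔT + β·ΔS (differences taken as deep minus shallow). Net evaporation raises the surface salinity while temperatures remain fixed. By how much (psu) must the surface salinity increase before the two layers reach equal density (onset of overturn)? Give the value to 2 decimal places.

Neutral buoyancy requires −α(T_deep − T_surf) + β(S_deep − S_surf′) = 0.
S_surf′ = S_deep − (α/β)·ΔT = 33.52 − (1.7 × 10⁻⁴/7.2 × 10⁻⁴)·(-4.6) = 34.6061 psu.
Increase required: 34.6061 − 33.81 = 0.7961 psu.

0.80 psu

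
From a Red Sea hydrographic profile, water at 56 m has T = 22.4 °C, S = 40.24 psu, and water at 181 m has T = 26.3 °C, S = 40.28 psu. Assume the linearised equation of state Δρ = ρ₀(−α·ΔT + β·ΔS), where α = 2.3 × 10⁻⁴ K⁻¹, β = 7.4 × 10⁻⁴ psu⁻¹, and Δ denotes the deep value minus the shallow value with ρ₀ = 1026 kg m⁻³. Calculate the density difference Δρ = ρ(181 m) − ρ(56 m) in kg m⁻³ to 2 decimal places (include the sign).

ΔT = +3.9 K, ΔS = +0.04 psu (deep − shallow).
Δρ/ρ₀ = −(2.3 × 10⁻⁴)(+3.9) + (7.4 × 10⁻⁴)(+0.04) = -8.674 × 10⁻⁴.
Δρ = 1026 × (-8.674 × 10⁻⁴) = -0.89 kg m⁻³.
Negative Δρ: lighter below, statically unstable.

-0.89 kg m⁻³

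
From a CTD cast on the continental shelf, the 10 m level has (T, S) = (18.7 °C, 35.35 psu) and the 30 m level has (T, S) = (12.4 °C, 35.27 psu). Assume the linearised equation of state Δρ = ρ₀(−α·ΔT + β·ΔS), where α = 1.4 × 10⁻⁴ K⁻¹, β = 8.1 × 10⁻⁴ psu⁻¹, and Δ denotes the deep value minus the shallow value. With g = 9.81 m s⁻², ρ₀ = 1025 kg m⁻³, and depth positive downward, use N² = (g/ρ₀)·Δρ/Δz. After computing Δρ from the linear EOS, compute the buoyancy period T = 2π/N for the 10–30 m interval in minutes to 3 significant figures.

ΔT = -6.3 K, ΔS = -0.08 psu (deep − shallow).
Δρ/ρ₀ = −αΔT + βΔS = 8.82 × 10⁻⁴ − 6.48 × 10⁻⁵ = 8.172 × 10⁻⁴, so Δρ ≈ 0.8376 kg m⁻³.
N² = (g/ρ₀)·Δρ/Δz = g·(Δρ/ρ₀)/Δz = 9.81 × 8.172 × 10⁻⁴ / 20 = 4.0084 × 10⁻⁴ s⁻².
N = √(4.0084 × 10⁻⁴) = 0.020021 rad s⁻¹ → T = 2π/N = 313.83 s = 5.2305 min ≈ 5.23 min.

5.23 min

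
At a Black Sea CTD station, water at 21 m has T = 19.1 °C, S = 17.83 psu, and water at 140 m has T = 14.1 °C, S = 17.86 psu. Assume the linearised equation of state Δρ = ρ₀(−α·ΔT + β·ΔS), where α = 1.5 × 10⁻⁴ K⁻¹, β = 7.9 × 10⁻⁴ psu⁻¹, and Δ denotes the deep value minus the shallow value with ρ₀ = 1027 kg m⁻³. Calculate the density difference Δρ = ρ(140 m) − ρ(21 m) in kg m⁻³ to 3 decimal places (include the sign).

+0.795 kg m⁻³

ΔT = -5.0 K, ΔS = +0.03 psu (deep − shallow).
Δρ/ρ₀ = −(1.5 × 10⁻⁴)(-5.0) + (7.9 × 10⁻⁴)(+0.03) = 7.737 × 10⁻⁴.
Δρ = 1027 × (7.737 × 10⁻⁴) = +0.795 kg m⁻³.
Positive Δρ: denser below, stable.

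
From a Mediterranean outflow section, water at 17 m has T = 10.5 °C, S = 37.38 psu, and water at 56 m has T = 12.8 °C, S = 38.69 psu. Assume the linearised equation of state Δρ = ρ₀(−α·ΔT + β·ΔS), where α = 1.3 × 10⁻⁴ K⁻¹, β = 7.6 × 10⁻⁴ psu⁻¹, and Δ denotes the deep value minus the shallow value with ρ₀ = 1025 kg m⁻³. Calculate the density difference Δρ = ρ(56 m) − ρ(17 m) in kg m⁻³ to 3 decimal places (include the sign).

+0.714 kg m⁻³

ΔT = +2.3 K, ΔS = +1.31 psu (deep − shallow).
Δρ/ρ₀ = −(1.3 × 10⁻⁴)(+2.3) + (7.6 × 10⁻⁴)(+1.31) = 6.966 × 10⁻⁴.
Δρ = 1025 × (6.966 × 10⁻⁴) = +0.714 kg m⁻³.
Positive Δρ: denser below, stable.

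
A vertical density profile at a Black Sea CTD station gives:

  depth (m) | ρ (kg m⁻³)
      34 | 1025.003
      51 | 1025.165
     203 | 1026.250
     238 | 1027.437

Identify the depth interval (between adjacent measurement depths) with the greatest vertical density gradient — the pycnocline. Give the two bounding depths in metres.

Compute the density gradient over each adjacent pair:
  34–51 m: Δρ/Δz = 0.162/17 = 9.5 × 10⁻³ kg m⁻⁴
  51–203 m: Δρ/Δz = 1.085/152 = 7.1 × 10⁻³ kg m⁻⁴
  203–238 m: Δρ/Δz = 1.187/35 = 0.034 kg m⁻⁴
The largest gradient is in the 203–238 m interval — the pycnocline.

203–238 m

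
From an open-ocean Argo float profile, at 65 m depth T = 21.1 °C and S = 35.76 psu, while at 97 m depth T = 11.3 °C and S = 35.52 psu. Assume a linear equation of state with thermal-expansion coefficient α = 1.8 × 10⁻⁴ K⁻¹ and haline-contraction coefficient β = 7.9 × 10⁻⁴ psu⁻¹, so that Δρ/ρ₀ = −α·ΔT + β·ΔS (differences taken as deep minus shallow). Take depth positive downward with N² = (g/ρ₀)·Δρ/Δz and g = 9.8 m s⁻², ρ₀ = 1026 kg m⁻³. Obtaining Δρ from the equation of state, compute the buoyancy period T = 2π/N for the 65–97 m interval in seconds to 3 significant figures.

ΔT = -9.8 K, ΔS = -0.24 psu (deep − shallow).
Δρ/ρ₀ = −αΔT + βΔS = 1.764 × 10⁻³ − 1.896 × 10⁻⁴ = 1.5744 × 10⁻³, so Δρ ≈ 1.615 kg m⁻³.
N² = (g/ρ₀)·Δρ/Δz = g·(Δρ/ρ₀)/Δz = 9.8 × 1.5744 × 10⁻³ / 32 = 4.8216 × 10⁻⁴ s⁻².
N = √(4.8216 × 10⁻⁴) = 0.021958 rad s⁻¹ → T = 2π/N = 286.15 s ≈ 286 s.

286 s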